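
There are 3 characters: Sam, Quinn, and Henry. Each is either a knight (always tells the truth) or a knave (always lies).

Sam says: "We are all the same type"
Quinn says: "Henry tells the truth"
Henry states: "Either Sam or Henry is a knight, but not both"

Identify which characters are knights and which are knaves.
Sam is a knave.
Quinn is a knight.
Henry is a knight.

Verification:
- Sam (knave) says "We are all the same type" - this is FALSE (a lie) because Quinn and Henry are knights and Sam is a knave.
- Quinn (knight) says "Henry tells the truth" - this is TRUE because Henry is a knight.
- Henry (knight) says "Either Sam or Henry is a knight, but not both" - this is TRUE because Sam is a knave and Henry is a knight.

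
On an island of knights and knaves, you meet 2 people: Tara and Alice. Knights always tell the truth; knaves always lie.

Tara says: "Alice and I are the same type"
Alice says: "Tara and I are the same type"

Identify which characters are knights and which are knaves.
Tara is a knight.
Alice is a knight.

Verification:
- Tara (knight) says "Alice and I are the same type" - this is TRUE because Tara is a knight and Alice is a knight.
- Alice (knight) says "Tara and I are the same type" - this is TRUE because Alice is a knight and Tara is a knight.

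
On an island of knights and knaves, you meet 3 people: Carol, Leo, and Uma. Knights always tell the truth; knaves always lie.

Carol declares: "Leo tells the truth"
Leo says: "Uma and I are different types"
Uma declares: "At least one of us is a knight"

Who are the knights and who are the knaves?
Carol is a knave.
Leo is a knave.
Uma is a knave.

Verification:
- Carol (knave) says "Leo tells the truth" - this is FALSE (a lie) because Leo is a knave.
- Leo (knave) says "Uma and I are different types" - this is FALSE (a lie) because Leo is a knave and Uma is a knave.
- Uma (knave) says "At least one of us is a knight" - this is FALSE (a lie) because no one is a knight.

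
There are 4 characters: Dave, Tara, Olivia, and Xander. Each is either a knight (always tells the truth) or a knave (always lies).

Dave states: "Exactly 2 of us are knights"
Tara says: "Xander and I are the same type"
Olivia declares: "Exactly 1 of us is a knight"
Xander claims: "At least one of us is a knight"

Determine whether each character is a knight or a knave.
Dave is a knight.
Tara is a knave.
Olivia is a knave.
Xander is a knight.

Verification:
- Dave (knight) says "Exactly 2 of us are knights" - this is TRUE because there are 2 knights.
- Tara (knave) says "Xander and I are the same type" - this is FALSE (a lie) because Tara is a knave and Xander is a knight.
- Olivia (knave) says "Exactly 1 of us is a knight" - this is FALSE (a lie) because there are 2 knights.
- Xander (knight) says "At least one of us is a knight" - this is TRUE because Dave and Xander are knights.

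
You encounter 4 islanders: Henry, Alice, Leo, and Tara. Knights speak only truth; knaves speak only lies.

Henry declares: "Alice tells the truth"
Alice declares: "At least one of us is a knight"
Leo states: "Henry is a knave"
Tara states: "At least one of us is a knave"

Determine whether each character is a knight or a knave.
Henry is a knight.
Alice is a knight.
Leo is a knave.
Tara is a knight.

Verification:
- Henry (knight) says "Alice tells the truth" - this is TRUE because Alice is a knight.
- Alice (knight) says "At least one of us is a knight" - this is TRUE because Henry, Alice, and Tara are knights.
- Leo (knave) says "Henry is a knave" - this is FALSE (a lie) because Henry is a knight.
- Tara (knight) says "At least one of us is a knave" - this is TRUE because Leo is a knave.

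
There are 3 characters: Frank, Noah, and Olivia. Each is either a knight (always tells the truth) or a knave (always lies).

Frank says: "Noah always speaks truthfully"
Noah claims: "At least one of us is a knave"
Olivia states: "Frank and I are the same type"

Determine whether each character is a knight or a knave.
Frank is a knight.
Noah is a knight.
Olivia is a knave.

Verification:
- Frank (knight) says "Noah always speaks truthfully" - this is TRUE because Noah is a knight.
- Noah (knight) says "At least one of us is a knave" - this is TRUE because Olivia is a knave.
- Olivia (knave) says "Frank and I are the same type" - this is FALSE (a lie) because Olivia is a knave and Frank is a knight.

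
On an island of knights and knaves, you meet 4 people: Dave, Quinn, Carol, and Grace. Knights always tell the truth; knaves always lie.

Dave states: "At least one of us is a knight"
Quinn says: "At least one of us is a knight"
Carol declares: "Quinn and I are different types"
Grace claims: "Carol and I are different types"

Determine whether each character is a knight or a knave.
Dave is a knave.
Quinn is a knave.
Carol is a knave.
Grace is a knave.

Verification:
- Dave (knave) says "At least one of us is a knight" - this is FALSE (a lie) because no one is a knight.
- Quinn (knave) says "At least one of us is a knight" - this is FALSE (a lie) because no one is a knight.
- Carol (knave) says "Quinn and I are different types" - this is FALSE (a lie) because Carol is a knave and Quinn is a knave.
- Grace (knave) says "Carol and I are different types" - this is FALSE (a lie) because Grace is a knave and Carol is a knave.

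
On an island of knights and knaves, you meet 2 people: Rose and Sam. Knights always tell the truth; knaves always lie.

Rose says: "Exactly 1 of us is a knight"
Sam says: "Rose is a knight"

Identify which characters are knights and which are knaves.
Rose is a knave.
Sam is a knave.

Verification:
- Rose (knave) says "Exactly 1 of us is a knight" - this is FALSE (a lie) because there are 0 knights.
- Sam (knave) says "Rose is a knight" - this is FALSE (a lie) because Rose is a knave.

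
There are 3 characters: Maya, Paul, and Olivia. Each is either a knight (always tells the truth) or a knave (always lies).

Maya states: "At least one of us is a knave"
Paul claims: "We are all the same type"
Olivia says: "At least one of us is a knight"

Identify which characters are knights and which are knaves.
Maya is a knight.
Paul is a knave.
Olivia is a knight.

Verification:
- Maya (knight) says "At least one of us is a knave" - this is TRUE because Paul is a knave.
- Paul (knave) says "We are all the same type" - this is FALSE (a lie) because Maya and Olivia are knights and Paul is a knave.
- Olivia (knight) says "At least one of us is a knight" - this is TRUE because Maya and Olivia are knights.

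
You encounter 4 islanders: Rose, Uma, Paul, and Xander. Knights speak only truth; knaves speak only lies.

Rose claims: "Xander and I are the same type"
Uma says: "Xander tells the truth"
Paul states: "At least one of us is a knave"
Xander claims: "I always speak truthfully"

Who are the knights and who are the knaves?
Rose is a knave.
Uma is a knight.
Paul is a knight.
Xander is a knight.

Verification:
- Rose (knave) says "Xander and I are the same type" - this is FALSE (a lie) because Rose is a knave and Xander is a knight.
- Uma (knight) says "Xander tells the truth" - this is TRUE because Xander is a knight.
- Paul (knight) says "At least one of us is a knave" - this is TRUE because Rose is a knave.
- Xander (knight) says "I always speak truthfully" - this is TRUE because Xander is a knight.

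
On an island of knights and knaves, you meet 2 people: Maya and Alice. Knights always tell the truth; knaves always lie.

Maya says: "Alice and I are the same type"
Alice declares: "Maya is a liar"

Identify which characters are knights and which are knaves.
Maya is a knave.
Alice is a knight.

Verification:
- Maya (knave) says "Alice and I are the same type" - this is FALSE (a lie) because Maya is a knave and Alice is a knight.
- Alice (knight) says "Maya is a liar" - this is TRUE because Maya is a knave.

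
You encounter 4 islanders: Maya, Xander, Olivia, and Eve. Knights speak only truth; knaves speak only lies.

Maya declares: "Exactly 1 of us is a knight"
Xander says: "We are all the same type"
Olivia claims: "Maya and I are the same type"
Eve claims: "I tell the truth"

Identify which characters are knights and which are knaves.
Maya is a knight.
Xander is a knave.
Olivia is a knave.
Eve is a knave.

Verification:
- Maya (knight) says "Exactly 1 of us is a knight" - this is TRUE because there are 1 knights.
- Xander (knave) says "We are all the same type" - this is FALSE (a lie) because Maya is a knight and Xander, Olivia, and Eve are knaves.
- Olivia (knave) says "Maya and I are the same type" - this is FALSE (a lie) because Olivia is a knave and Maya is a knight.
- Eve (knave) says "I tell the truth" - this is FALSE (a lie) because Eve is a knave.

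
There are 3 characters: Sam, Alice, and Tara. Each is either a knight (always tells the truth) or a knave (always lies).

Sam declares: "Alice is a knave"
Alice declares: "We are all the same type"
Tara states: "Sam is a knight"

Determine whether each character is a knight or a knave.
Sam is a knight.
Alice is a knave.
Tara is a knight.

Verification:
- Sam (knight) says "Alice is a knave" - this is TRUE because Alice is a knave.
- Alice (knave) says "We are all the same type" - this is FALSE (a lie) because Sam and Tara are knights and Alice is a knave.
- Tara (knight) says "Sam is a knight" - this is TRUE because Sam is a knight.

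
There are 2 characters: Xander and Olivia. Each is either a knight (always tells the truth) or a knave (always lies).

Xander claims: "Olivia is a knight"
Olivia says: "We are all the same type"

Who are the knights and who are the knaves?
Xander is a knight.
Olivia is a knight.

Verification:
- Xander (knight) says "Olivia is a knight" - this is TRUE because Olivia is a knight.
- Olivia (knight) says "We are all the same type" - this is TRUE because Xander and Olivia are knights.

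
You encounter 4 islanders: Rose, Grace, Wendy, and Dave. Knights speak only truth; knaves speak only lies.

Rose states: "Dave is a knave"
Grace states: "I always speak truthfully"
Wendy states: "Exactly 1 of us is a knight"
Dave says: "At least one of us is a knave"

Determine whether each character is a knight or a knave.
Rose is a knave.
Grace is a knight.
Wendy is a knave.
Dave is a knight.

Verification:
- Rose (knave) says "Dave is a knave" - this is FALSE (a lie) because Dave is a knight.
- Grace (knight) says "I always speak truthfully" - this is TRUE because Grace is a knight.
- Wendy (knave) says "Exactly 1 of us is a knight" - this is FALSE (a lie) because there are 2 knights.
- Dave (knight) says "At least one of us is a knave" - this is TRUE because Rose and Wendy are knaves.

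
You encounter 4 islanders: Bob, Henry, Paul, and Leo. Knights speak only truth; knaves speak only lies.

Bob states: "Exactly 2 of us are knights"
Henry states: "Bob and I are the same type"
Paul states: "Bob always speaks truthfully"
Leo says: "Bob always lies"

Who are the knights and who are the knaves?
Bob is a knight.
Henry is a knave.
Paul is a knight.
Leo is a knave.

Verification:
- Bob (knight) says "Exactly 2 of us are knights" - this is TRUE because there are 2 knights.
- Henry (knave) says "Bob and I are the same type" - this is FALSE (a lie) because Henry is a knave and Bob is a knight.
- Paul (knight) says "Bob always speaks truthfully" - this is TRUE because Bob is a knight.
- Leo (knave) says "Bob always lies" - this is FALSE (a lie) because Bob is a knight.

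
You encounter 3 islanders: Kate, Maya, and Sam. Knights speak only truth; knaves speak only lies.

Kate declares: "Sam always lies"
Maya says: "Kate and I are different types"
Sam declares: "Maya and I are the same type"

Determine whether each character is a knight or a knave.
Kate is a knave.
Maya is a knight.
Sam is a knight.

Verification:
- Kate (knave) says "Sam always lies" - this is FALSE (a lie) because Sam is a knight.
- Maya (knight) says "Kate and I are different types" - this is TRUE because Maya is a knight and Kate is a knave.
- Sam (knight) says "Maya and I are the same type" - this is TRUE because Sam is a knight and Maya is a knight.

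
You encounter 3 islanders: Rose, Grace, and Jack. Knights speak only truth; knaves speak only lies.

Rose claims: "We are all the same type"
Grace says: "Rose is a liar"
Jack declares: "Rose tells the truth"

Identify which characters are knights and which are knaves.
Rose is a knave.
Grace is a knight.
Jack is a knave.

Verification:
- Rose (knave) says "We are all the same type" - this is FALSE (a lie) because Grace is a knight and Rose and Jack are knaves.
- Grace (knight) says "Rose is a liar" - this is TRUE because Rose is a knave.
- Jack (knave) says "Rose tells the truth" - this is FALSE (a lie) because Rose is a knave.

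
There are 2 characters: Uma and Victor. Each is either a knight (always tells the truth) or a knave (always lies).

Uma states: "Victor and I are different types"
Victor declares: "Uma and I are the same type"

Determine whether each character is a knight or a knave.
Uma is a knight.
Victor is a knave.

Verification:
- Uma (knight) says "Victor and I are different types" - this is TRUE because Uma is a knight and Victor is a knave.
- Victor (knave) says "Uma and I are the same type" - this is FALSE (a lie) because Victor is a knave and Uma is a knight.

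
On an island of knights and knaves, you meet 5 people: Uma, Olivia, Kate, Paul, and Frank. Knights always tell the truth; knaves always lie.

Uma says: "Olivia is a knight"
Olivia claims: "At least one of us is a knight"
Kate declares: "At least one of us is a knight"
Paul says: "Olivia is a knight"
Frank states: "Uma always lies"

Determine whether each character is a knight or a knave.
Uma is a knight.
Olivia is a knight.
Kate is a knight.
Paul is a knight.
Frank is a knave.

Verification:
- Uma (knight) says "Olivia is a knight" - this is TRUE because Olivia is a knight.
- Olivia (knight) says "At least one of us is a knight" - this is TRUE because Uma, Olivia, Kate, and Paul are knights.
- Kate (knight) says "At least one of us is a knight" - this is TRUE because Uma, Olivia, Kate, and Paul are knights.
- Paul (knight) says "Olivia is a knight" - this is TRUE because Olivia is a knight.
- Frank (knave) says "Uma always lies" - this is FALSE (a lie) because Uma is a knight.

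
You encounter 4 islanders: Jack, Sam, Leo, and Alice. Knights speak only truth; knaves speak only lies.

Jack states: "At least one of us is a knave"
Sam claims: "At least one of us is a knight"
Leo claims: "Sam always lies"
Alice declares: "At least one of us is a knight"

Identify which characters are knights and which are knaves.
Jack is a knight.
Sam is a knight.
Leo is a knave.
Alice is a knight.

Verification:
- Jack (knight) says "At least one of us is a knave" - this is TRUE because Leo is a knave.
- Sam (knight) says "At least one of us is a knight" - this is TRUE because Jack, Sam, and Alice are knights.
- Leo (knave) says "Sam always lies" - this is FALSE (a lie) because Sam is a knight.
- Alice (knight) says "At least one of us is a knight" - this is TRUE because Jack, Sam, and Alice are knights.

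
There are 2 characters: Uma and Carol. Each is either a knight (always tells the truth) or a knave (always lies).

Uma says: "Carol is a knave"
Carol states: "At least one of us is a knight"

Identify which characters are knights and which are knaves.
Uma is a knave.
Carol is a knight.

Verification:
- Uma (knave) says "Carol is a knave" - this is FALSE (a lie) because Carol is a knight.
- Carol (knight) says "At least one of us is a knight" - this is TRUE because Carol is a knight.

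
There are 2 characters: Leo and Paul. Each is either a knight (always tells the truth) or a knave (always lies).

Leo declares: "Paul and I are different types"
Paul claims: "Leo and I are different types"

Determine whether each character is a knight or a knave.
Leo is a knave.
Paul is a knave.

Verification:
- Leo (knave) says "Paul and I are different types" - this is FALSE (a lie) because Leo is a knave and Paul is a knave.
- Paul (knave) says "Leo and I are different types" - this is FALSE (a lie) because Paul is a knave and Leo is a knave.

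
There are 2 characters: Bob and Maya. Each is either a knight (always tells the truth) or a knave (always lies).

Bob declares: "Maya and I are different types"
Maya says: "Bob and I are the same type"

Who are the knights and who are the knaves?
Bob is a knight.
Maya is a knave.

Verification:
- Bob (knight) says "Maya and I are different types" - this is TRUE because Bob is a knight and Maya is a knave.
- Maya (knave) says "Bob and I are the same type" - this is FALSE (a lie) because Maya is a knave and Bob is a knight.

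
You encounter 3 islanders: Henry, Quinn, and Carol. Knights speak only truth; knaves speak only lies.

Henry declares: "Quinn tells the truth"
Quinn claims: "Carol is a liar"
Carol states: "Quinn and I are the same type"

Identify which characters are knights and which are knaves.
Henry is a knight.
Quinn is a knight.
Carol is a knave.

Verification:
- Henry (knight) says "Quinn tells the truth" - this is TRUE because Quinn is a knight.
- Quinn (knight) says "Carol is a liar" - this is TRUE because Carol is a knave.
- Carol (knave) says "Quinn and I are the same type" - this is FALSE (a lie) because Carol is a knave and Quinn is a knight.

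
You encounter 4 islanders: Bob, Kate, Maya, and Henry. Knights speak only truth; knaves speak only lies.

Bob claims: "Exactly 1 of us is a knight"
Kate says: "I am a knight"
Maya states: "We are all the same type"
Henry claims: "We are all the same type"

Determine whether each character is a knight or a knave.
Bob is a knight.
Kate is a knave.
Maya is a knave.
Henry is a knave.

Verification:
- Bob (knight) says "Exactly 1 of us is a knight" - this is TRUE because there are 1 knights.
- Kate (knave) says "I am a knight" - this is FALSE (a lie) because Kate is a knave.
- Maya (knave) says "We are all the same type" - this is FALSE (a lie) because Bob is a knight and Kate, Maya, and Henry are knaves.
- Henry (knave) says "We are all the same type" - this is FALSE (a lie) because Bob is a knight and Kate, Maya, and Henry are knaves.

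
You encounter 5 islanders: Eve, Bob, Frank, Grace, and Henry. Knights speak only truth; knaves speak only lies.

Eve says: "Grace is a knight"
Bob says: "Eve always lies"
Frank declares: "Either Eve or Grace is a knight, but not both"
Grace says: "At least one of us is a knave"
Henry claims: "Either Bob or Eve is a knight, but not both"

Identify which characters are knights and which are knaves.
Eve is a knight.
Bob is a knave.
Frank is a knave.
Grace is a knight.
Henry is a knight.

Verification:
- Eve (knight) says "Grace is a knight" - this is TRUE because Grace is a knight.
- Bob (knave) says "Eve always lies" - this is FALSE (a lie) because Eve is a knight.
- Frank (knave) says "Either Eve or Grace is a knight, but not both" - this is FALSE (a lie) because Eve is a knight and Grace is a knight.
- Grace (knight) says "At least one of us is a knave" - this is TRUE because Bob and Frank are knaves.
- Henry (knight) says "Either Bob or Eve is a knight, but not both" - this is TRUE because Bob is a knave and Eve is a knight.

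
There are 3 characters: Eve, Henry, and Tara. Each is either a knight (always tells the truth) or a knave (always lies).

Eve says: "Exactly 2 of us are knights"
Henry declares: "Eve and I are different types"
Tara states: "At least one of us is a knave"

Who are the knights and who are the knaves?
Eve is a knave.
Henry is a knave.
Tara is a knight.

Verification:
- Eve (knave) says "Exactly 2 of us are knights" - this is FALSE (a lie) because there are 1 knights.
- Henry (knave) says "Eve and I are different types" - this is FALSE (a lie) because Henry is a knave and Eve is a knave.
- Tara (knight) says "At least one of us is a knave" - this is TRUE because Eve and Henry are knaves.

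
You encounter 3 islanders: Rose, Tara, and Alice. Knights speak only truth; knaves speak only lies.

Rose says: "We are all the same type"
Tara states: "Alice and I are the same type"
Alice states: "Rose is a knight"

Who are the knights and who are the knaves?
Rose is a knight.
Tara is a knight.
Alice is a knight.

Verification:
- Rose (knight) says "We are all the same type" - this is TRUE because Rose, Tara, and Alice are knights.
- Tara (knight) says "Alice and I are the same type" - this is TRUE because Tara is a knight and Alice is a knight.
- Alice (knight) says "Rose is a knight" - this is TRUE because Rose is a knight.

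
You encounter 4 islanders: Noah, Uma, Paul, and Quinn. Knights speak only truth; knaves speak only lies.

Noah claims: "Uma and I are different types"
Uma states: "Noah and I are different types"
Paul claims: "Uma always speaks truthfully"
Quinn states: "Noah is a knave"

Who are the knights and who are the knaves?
Noah is a knave.
Uma is a knave.
Paul is a knave.
Quinn is a knight.

Verification:
- Noah (knave) says "Uma and I are different types" - this is FALSE (a lie) because Noah is a knave and Uma is a knave.
- Uma (knave) says "Noah and I are different types" - this is FALSE (a lie) because Uma is a knave and Noah is a knave.
- Paul (knave) says "Uma always speaks truthfully" - this is FALSE (a lie) because Uma is a knave.
- Quinn (knight) says "Noah is a knave" - this is TRUE because Noah is a knave.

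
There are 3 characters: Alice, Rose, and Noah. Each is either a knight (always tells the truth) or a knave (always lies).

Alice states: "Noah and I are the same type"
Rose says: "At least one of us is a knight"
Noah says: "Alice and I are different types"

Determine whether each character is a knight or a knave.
Alice is a knave.
Rose is a knight.
Noah is a knight.

Verification:
- Alice (knave) says "Noah and I are the same type" - this is FALSE (a lie) because Alice is a knave and Noah is a knight.
- Rose (knight) says "At least one of us is a knight" - this is TRUE because Rose and Noah are knights.
- Noah (knight) says "Alice and I are different types" - this is TRUE because Noah is a knight and Alice is a knave.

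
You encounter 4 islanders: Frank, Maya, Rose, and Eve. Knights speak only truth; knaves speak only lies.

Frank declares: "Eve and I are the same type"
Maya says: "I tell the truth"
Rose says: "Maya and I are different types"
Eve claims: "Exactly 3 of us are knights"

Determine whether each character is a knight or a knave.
Frank is a knight.
Maya is a knave.
Rose is a knight.
Eve is a knight.

Verification:
- Frank (knight) says "Eve and I are the same type" - this is TRUE because Frank is a knight and Eve is a knight.
- Maya (knave) says "I tell the truth" - this is FALSE (a lie) because Maya is a knave.
- Rose (knight) says "Maya and I are different types" - this is TRUE because Rose is a knight and Maya is a knave.
- Eve (knight) says "Exactly 3 of us are knights" - this is TRUE because there are 3 knights.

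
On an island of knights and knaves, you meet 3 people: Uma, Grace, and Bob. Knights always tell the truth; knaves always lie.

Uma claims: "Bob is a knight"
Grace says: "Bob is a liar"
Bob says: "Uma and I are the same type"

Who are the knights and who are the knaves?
Uma is a knight.
Grace is a knave.
Bob is a knight.

Verification:
- Uma (knight) says "Bob is a knight" - this is TRUE because Bob is a knight.
- Grace (knave) says "Bob is a liar" - this is FALSE (a lie) because Bob is a knight.
- Bob (knight) says "Uma and I are the same type" - this is TRUE because Bob is a knight and Uma is a knight.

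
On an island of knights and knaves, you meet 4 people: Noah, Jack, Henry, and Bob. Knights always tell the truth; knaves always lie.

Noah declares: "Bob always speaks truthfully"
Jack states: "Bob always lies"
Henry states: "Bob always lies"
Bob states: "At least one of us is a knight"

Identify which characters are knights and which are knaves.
Noah is a knight.
Jack is a knave.
Henry is a knave.
Bob is a knight.

Verification:
- Noah (knight) says "Bob always speaks truthfully" - this is TRUE because Bob is a knight.
- Jack (knave) says "Bob always lies" - this is FALSE (a lie) because Bob is a knight.
- Henry (knave) says "Bob always lies" - this is FALSE (a lie) because Bob is a knight.
- Bob (knight) says "At least one of us is a knight" - this is TRUE because Noah and Bob are knights.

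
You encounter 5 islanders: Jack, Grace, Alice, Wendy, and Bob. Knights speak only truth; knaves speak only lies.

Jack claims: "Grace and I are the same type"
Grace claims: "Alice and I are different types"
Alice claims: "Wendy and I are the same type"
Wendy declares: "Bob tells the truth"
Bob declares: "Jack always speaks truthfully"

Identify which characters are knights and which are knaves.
Jack is a knight.
Grace is a knight.
Alice is a knave.
Wendy is a knight.
Bob is a knight.

Verification:
- Jack (knight) says "Grace and I are the same type" - this is TRUE because Jack is a knight and Grace is a knight.
- Grace (knight) says "Alice and I are different types" - this is TRUE because Grace is a knight and Alice is a knave.
- Alice (knave) says "Wendy and I are the same type" - this is FALSE (a lie) because Alice is a knave and Wendy is a knight.
- Wendy (knight) says "Bob tells the truth" - this is TRUE because Bob is a knight.
- Bob (knight) says "Jack always speaks truthfully" - this is TRUE because Jack is a knight.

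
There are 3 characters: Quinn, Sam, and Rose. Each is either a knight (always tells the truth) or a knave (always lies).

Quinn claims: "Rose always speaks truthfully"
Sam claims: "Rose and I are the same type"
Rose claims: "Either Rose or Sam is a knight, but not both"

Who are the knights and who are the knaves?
Quinn is a knight.
Sam is a knave.
Rose is a knight.

Verification:
- Quinn (knight) says "Rose always speaks truthfully" - this is TRUE because Rose is a knight.
- Sam (knave) says "Rose and I are the same type" - this is FALSE (a lie) because Sam is a knave and Rose is a knight.
- Rose (knight) says "Either Rose or Sam is a knight, but not both" - this is TRUE because Rose is a knight and Sam is a knave.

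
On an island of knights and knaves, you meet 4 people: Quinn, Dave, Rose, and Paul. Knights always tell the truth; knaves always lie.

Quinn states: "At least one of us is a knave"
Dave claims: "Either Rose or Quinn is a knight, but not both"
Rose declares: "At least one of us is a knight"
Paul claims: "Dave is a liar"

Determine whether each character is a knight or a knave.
Quinn is a knight.
Dave is a knave.
Rose is a knight.
Paul is a knight.

Verification:
- Quinn (knight) says "At least one of us is a knave" - this is TRUE because Dave is a knave.
- Dave (knave) says "Either Rose or Quinn is a knight, but not both" - this is FALSE (a lie) because Rose is a knight and Quinn is a knight.
- Rose (knight) says "At least one of us is a knight" - this is TRUE because Quinn, Rose, and Paul are knights.
- Paul (knight) says "Dave is a liar" - this is TRUE because Dave is a knave.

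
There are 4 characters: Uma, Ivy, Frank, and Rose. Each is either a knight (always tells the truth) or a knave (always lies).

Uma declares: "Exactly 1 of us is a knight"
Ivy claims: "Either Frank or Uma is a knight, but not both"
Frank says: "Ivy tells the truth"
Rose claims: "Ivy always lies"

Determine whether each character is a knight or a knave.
Uma is a knave.
Ivy is a knight.
Frank is a knight.
Rose is a knave.

Verification:
- Uma (knave) says "Exactly 1 of us is a knight" - this is FALSE (a lie) because there are 2 knights.
- Ivy (knight) says "Either Frank or Uma is a knight, but not both" - this is TRUE because Frank is a knight and Uma is a knave.
- Frank (knight) says "Ivy tells the truth" - this is TRUE because Ivy is a knight.
- Rose (knave) says "Ivy always lies" - this is FALSE (a lie) because Ivy is a knight.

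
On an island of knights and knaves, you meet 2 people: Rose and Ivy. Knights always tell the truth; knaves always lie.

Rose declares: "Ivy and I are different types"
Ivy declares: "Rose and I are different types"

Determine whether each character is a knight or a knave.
Rose is a knave.
Ivy is a knave.

Verification:
- Rose (knave) says "Ivy and I are different types" - this is FALSE (a lie) because Rose is a knave and Ivy is a knave.
- Ivy (knave) says "Rose and I are different types" - this is FALSE (a lie) because Ivy is a knave and Rose is a knave.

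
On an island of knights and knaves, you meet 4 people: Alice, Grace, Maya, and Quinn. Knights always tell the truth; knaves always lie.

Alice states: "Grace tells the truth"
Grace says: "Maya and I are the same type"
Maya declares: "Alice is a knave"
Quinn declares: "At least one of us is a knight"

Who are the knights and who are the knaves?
Alice is a knave.
Grace is a knave.
Maya is a knight.
Quinn is a knight.

Verification:
- Alice (knave) says "Grace tells the truth" - this is FALSE (a lie) because Grace is a knave.
- Grace (knave) says "Maya and I are the same type" - this is FALSE (a lie) because Grace is a knave and Maya is a knight.
- Maya (knight) says "Alice is a knave" - this is TRUE because Alice is a knave.
- Quinn (knight) says "At least one of us is a knight" - this is TRUE because Maya and Quinn are knights.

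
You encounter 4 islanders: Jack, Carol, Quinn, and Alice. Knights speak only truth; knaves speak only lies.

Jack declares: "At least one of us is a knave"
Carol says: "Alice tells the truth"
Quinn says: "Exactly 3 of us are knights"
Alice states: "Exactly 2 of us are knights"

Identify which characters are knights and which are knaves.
Jack is a knight.
Carol is a knave.
Quinn is a knave.
Alice is a knave.

Verification:
- Jack (knight) says "At least one of us is a knave" - this is TRUE because Carol, Quinn, and Alice are knaves.
- Carol (knave) says "Alice tells the truth" - this is FALSE (a lie) because Alice is a knave.
- Quinn (knave) says "Exactly 3 of us are knights" - this is FALSE (a lie) because there are 1 knights.
- Alice (knave) says "Exactly 2 of us are knights" - this is FALSE (a lie) because there are 1 knights.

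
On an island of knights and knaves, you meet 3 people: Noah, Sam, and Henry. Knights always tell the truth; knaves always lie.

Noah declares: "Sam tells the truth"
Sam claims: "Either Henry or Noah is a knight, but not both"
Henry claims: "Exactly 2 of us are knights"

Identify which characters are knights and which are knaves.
Noah is a knave.
Sam is a knave.
Henry is a knave.

Verification:
- Noah (knave) says "Sam tells the truth" - this is FALSE (a lie) because Sam is a knave.
- Sam (knave) says "Either Henry or Noah is a knight, but not both" - this is FALSE (a lie) because Henry is a knave and Noah is a knave.
- Henry (knave) says "Exactly 2 of us are knights" - this is FALSE (a lie) because there are 0 knights.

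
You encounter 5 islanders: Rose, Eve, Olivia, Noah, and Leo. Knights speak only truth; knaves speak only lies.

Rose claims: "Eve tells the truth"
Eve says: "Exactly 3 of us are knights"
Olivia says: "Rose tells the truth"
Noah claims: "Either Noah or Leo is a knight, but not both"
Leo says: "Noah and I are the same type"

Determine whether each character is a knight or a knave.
Rose is a knave.
Eve is a knave.
Olivia is a knave.
Noah is a knight.
Leo is a knave.

Verification:
- Rose (knave) says "Eve tells the truth" - this is FALSE (a lie) because Eve is a knave.
- Eve (knave) says "Exactly 3 of us are knights" - this is FALSE (a lie) because there are 1 knights.
- Olivia (knave) says "Rose tells the truth" - this is FALSE (a lie) because Rose is a knave.
- Noah (knight) says "Either Noah or Leo is a knight, but not both" - this is TRUE because Noah is a knight and Leo is a knave.
- Leo (knave) says "Noah and I are the same type" - this is FALSE (a lie) because Leo is a knave and Noah is a knight.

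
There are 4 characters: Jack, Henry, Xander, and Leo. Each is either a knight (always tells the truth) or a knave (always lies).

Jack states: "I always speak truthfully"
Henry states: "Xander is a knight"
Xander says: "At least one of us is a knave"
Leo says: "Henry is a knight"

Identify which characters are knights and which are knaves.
Jack is a knave.
Henry is a knight.
Xander is a knight.
Leo is a knight.

Verification:
- Jack (knave) says "I always speak truthfully" - this is FALSE (a lie) because Jack is a knave.
- Henry (knight) says "Xander is a knight" - this is TRUE because Xander is a knight.
- Xander (knight) says "At least one of us is a knave" - this is TRUE because Jack is a knave.
- Leo (knight) says "Henry is a knight" - this is TRUE because Henry is a knight.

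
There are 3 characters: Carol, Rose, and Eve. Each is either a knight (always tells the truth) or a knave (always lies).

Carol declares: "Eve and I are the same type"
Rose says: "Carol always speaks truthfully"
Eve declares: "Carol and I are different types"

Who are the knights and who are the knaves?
Carol is a knave.
Rose is a knave.
Eve is a knight.

Verification:
- Carol (knave) says "Eve and I are the same type" - this is FALSE (a lie) because Carol is a knave and Eve is a knight.
- Rose (knave) says "Carol always speaks truthfully" - this is FALSE (a lie) because Carol is a knave.
- Eve (knight) says "Carol and I are different types" - this is TRUE because Eve is a knight and Carol is a knave.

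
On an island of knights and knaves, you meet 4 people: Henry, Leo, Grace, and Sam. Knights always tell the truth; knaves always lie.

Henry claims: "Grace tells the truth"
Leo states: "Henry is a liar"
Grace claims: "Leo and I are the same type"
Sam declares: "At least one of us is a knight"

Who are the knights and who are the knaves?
Henry is a knave.
Leo is a knight.
Grace is a knave.
Sam is a knight.

Verification:
- Henry (knave) says "Grace tells the truth" - this is FALSE (a lie) because Grace is a knave.
- Leo (knight) says "Henry is a liar" - this is TRUE because Henry is a knave.
- Grace (knave) says "Leo and I are the same type" - this is FALSE (a lie) because Grace is a knave and Leo is a knight.
- Sam (knight) says "At least one of us is a knight" - this is TRUE because Leo and Sam are knights.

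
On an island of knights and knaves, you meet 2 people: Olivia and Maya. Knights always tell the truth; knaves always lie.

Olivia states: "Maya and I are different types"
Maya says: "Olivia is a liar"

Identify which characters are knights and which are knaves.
Olivia is a knight.
Maya is a knave.

Verification:
- Olivia (knight) says "Maya and I are different types" - this is TRUE because Olivia is a knight and Maya is a knave.
- Maya (knave) says "Olivia is a liar" - this is FALSE (a lie) because Olivia is a knight.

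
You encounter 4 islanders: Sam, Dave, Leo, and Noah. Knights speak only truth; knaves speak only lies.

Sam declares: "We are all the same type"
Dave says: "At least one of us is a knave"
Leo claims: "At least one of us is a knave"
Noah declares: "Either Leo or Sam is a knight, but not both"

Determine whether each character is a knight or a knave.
Sam is a knave.
Dave is a knight.
Leo is a knight.
Noah is a knight.

Verification:
- Sam (knave) says "We are all the same type" - this is FALSE (a lie) because Dave, Leo, and Noah are knights and Sam is a knave.
- Dave (knight) says "At least one of us is a knave" - this is TRUE because Sam is a knave.
- Leo (knight) says "At least one of us is a knave" - this is TRUE because Sam is a knave.
- Noah (knight) says "Either Leo or Sam is a knight, but not both" - this is TRUE because Leo is a knight and Sam is a knave.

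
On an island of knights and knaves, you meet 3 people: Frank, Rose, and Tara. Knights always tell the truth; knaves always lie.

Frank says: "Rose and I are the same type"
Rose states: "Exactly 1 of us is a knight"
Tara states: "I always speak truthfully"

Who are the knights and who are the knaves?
Frank is a knave.
Rose is a knight.
Tara is a knave.

Verification:
- Frank (knave) says "Rose and I are the same type" - this is FALSE (a lie) because Frank is a knave and Rose is a knight.
- Rose (knight) says "Exactly 1 of us is a knight" - this is TRUE because there are 1 knights.
- Tara (knave) says "I always speak truthfully" - this is FALSE (a lie) because Tara is a knave.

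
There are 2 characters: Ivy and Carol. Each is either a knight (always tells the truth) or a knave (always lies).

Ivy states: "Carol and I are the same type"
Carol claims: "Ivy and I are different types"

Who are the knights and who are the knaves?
Ivy is a knave.
Carol is a knight.

Verification:
- Ivy (knave) says "Carol and I are the same type" - this is FALSE (a lie) because Ivy is a knave and Carol is a knight.
- Carol (knight) says "Ivy and I are different types" - this is TRUE because Carol is a knight and Ivy is a knave.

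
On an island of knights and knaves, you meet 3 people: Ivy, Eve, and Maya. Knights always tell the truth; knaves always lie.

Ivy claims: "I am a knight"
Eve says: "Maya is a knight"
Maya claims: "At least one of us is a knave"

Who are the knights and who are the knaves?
Ivy is a knave.
Eve is a knight.
Maya is a knight.

Verification:
- Ivy (knave) says "I am a knight" - this is FALSE (a lie) because Ivy is a knave.
- Eve (knight) says "Maya is a knight" - this is TRUE because Maya is a knight.
- Maya (knight) says "At least one of us is a knave" - this is TRUE because Ivy is a knave.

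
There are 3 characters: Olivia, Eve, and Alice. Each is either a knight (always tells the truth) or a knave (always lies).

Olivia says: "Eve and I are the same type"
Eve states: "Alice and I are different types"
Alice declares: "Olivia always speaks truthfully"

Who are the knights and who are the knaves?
Olivia is a knave.
Eve is a knight.
Alice is a knave.

Verification:
- Olivia (knave) says "Eve and I are the same type" - this is FALSE (a lie) because Olivia is a knave and Eve is a knight.
- Eve (knight) says "Alice and I are different types" - this is TRUE because Eve is a knight and Alice is a knave.
- Alice (knave) says "Olivia always speaks truthfully" - this is FALSE (a lie) because Olivia is a knave.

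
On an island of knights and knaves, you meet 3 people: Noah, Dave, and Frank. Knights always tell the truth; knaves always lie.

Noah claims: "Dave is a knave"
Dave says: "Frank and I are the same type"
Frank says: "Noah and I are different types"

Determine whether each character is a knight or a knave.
Noah is a knave.
Dave is a knight.
Frank is a knight.

Verification:
- Noah (knave) says "Dave is a knave" - this is FALSE (a lie) because Dave is a knight.
- Dave (knight) says "Frank and I are the same type" - this is TRUE because Dave is a knight and Frank is a knight.
- Frank (knight) says "Noah and I are different types" - this is TRUE because Frank is a knight and Noah is a knave.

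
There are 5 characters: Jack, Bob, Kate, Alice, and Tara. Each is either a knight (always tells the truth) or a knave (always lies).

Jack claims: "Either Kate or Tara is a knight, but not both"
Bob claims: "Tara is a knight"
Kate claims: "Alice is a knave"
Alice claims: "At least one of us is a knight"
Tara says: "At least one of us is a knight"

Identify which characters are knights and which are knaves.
Jack is a knight.
Bob is a knight.
Kate is a knave.
Alice is a knight.
Tara is a knight.

Verification:
- Jack (knight) says "Either Kate or Tara is a knight, but not both" - this is TRUE because Kate is a knave and Tara is a knight.
- Bob (knight) says "Tara is a knight" - this is TRUE because Tara is a knight.
- Kate (knave) says "Alice is a knave" - this is FALSE (a lie) because Alice is a knight.
- Alice (knight) says "At least one of us is a knight" - this is TRUE because Jack, Bob, Alice, and Tara are knights.
- Tara (knight) says "At least one of us is a knight" - this is TRUE because Jack, Bob, Alice, and Tara are knights.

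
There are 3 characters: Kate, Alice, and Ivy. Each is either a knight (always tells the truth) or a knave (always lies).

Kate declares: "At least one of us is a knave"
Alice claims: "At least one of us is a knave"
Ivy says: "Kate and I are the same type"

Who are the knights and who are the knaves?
Kate is a knight.
Alice is a knight.
Ivy is a knave.

Verification:
- Kate (knight) says "At least one of us is a knave" - this is TRUE because Ivy is a knave.
- Alice (knight) says "At least one of us is a knave" - this is TRUE because Ivy is a knave.
- Ivy (knave) says "Kate and I are the same type" - this is FALSE (a lie) because Ivy is a knave and Kate is a knight.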